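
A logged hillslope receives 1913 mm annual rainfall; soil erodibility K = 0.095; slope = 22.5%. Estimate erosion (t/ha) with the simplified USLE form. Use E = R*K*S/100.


Formula: E = R * K * S / 100  (simplified USLE)
R * K = 1913 * 0.095 = 181.735
E = 181.735 * 22.5 / 100 = 40.89 t/ha

40.89


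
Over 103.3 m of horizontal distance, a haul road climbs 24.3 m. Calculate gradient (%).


Formula: Gradient = rise / run * 100
Gradient = 24.3 / 103.3 * 100 = 23.5%

23.5


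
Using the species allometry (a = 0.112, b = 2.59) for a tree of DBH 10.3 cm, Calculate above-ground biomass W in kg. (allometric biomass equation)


Formula: W = a * DBH^b  (allometric power law)
DBH^b = 10.3^2.59 = 419.9992
W = 0.112 * 419.9992 = 47.0 kg

47.0


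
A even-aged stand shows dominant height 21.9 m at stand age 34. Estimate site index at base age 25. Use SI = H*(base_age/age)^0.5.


Formula: SI = H_dom * (base_age / age)^0.5
Age ratio = 25 / 34 = 0.73529
sqrt(age_ratio) = 0.85749
SI = 21.9 * 0.85749 = 18.8 m

18.8


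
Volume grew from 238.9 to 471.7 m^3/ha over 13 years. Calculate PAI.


Formula: PAI = (V_T2 - V_T1) / (T2 - T1)
Volume increment = 471.7 - 238.9 = 232.8 m^3/ha
PAI = 232.8 / 13 = 17.91 m^3/ha/year

17.91


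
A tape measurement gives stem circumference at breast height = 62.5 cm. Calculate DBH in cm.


Formula: DBH = C / pi
DBH = 62.5 / pi
pi = 3.14159...
DBH = 19.9 cm

19.9


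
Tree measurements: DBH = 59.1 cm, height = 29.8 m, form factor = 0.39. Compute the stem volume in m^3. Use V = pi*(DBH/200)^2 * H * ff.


Formula: V = pi * (DBH/200)^2 * H * ff
Radius = DBH/200 = 59.1/200 = 0.2955 m
Radius^2 = 0.2955^2 = 0.08732025 m^2
V = pi * 0.08732025 * 29.8 * 0.39
V = 3.188 m^3

3.188


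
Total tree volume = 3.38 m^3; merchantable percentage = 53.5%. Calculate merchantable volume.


Formula: MV = V_total * (merchantable_pct / 100)
Merchantable fraction = 53.5% / 100 = 0.535
MV = 3.38 m^3 * 0.535 = 1.808 m^3

1.808


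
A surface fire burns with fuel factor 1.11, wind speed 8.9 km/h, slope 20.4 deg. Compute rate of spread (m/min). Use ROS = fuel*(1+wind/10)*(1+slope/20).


Formula: ROS = fuel * (1 + wind/10) * (1 + slope/20)
Wind factor = 1 + 8.9/10 = 1.89
Slope factor = 1 + 20.4/20 = 2.02
ROS = 1.11 * 1.89 * 2.02 = 4.24 m/min

4.24


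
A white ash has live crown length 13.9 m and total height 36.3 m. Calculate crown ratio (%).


Formula: Crown Ratio = (Crown Length / Total Height) * 100
CR = (13.9 m / 36.3 m) * 100
CR = 0.3829 * 100 = 38.3%

38.3


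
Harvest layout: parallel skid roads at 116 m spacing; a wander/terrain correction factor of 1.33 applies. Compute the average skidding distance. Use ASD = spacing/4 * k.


Formula: ASD = (spacing / 4) * correction
Uncorrected distance = spacing / 4 = 116 / 4 = 29 m
ASD = 29 * 1.33 = 39 m

39


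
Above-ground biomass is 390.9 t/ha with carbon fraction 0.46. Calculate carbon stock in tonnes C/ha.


Formula: Carbon Stock = Biomass * Carbon Fraction
C = 390.9 t/ha * 0.46
C = 179.8 t C/ha

179.8


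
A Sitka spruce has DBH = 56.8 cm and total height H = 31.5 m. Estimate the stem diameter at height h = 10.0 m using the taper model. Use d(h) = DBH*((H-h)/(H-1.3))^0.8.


Taper: d(h) = DBH * ((H - h) / (H - 1.3))^0.8
Numerator = H - h = 31.5 - 10.0 = 21.5 m
Denominator = H - 1.3 = 31.5 - 1.3 = 30.2 m
Ratio = 21.5 / 30.2 = 0.71192
d = 56.8 * 0.71192^0.8 = 43.3 cm

43.3


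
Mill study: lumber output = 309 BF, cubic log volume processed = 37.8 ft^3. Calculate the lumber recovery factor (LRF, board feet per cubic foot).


Formula: LRF = Lumber Output (BF) / Log Input (ft^3)
LRF = 309 BF / 37.8 ft^3
LRF = 8.17 BF/ft^3

8.17


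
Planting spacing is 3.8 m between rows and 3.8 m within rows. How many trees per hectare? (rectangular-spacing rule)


Formula: TPH = 10000 m^2/ha / (spacing_x * spacing_y)
Area per tree = 3.8 m * 3.8 m = 14.44 m^2
TPH = 10000 / 14.44 = 693 trees/ha

693


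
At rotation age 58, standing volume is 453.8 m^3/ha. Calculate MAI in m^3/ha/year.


Formula: MAI = Total Volume / Stand Age
MAI = 453.8 m^3/ha / 58 years
MAI = 7.82 m^3/ha/year

7.82


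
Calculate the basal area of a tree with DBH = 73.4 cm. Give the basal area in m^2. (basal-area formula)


Formula: BA = pi * (DBH/2)^2 / 10000  (cm^2 to m^2)
Radius = DBH/2 = 73.4/2 = 36.7 cm
BA = pi * 36.7^2 / 10000
   = 4231.3797 cm^2 / 10000
   = 0.4231 m^2

0.4231


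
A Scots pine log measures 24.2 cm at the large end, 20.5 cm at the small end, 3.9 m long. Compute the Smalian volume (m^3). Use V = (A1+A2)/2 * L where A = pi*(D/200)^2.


Smalian: V = (A1 + A2)/2 * L,  A = pi*(D/200)^2
A1 = pi*(24.2/200)^2 = 0.045996 m^2
A2 = pi*(20.5/200)^2 = 0.033006 m^2
V = (0.045996+0.033006)/2*3.9 = 0.1541 m^3

0.1541


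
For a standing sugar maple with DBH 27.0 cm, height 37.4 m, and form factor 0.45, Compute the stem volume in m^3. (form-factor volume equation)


Formula: V = pi * (DBH/200)^2 * H * ff
Radius = DBH/200 = 27.0/200 = 0.135 m
Radius^2 = 0.135^2 = 0.018225 m^2
V = pi * 0.018225 * 37.4 * 0.45
V = 0.964 m^3

0.964


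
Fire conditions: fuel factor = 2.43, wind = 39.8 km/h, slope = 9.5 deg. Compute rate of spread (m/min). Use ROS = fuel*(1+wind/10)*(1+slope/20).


Formula: ROS = fuel * (1 + wind/10) * (1 + slope/20)
Wind factor = 1 + 39.8/10 = 4.98
Slope factor = 1 + 9.5/20 = 1.475
ROS = 2.43 * 4.98 * 1.475 = 17.85 m/min

17.85


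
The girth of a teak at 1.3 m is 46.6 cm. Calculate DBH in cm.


Formula: DBH = C / pi
DBH = 46.6 / pi
pi = 3.14159...
DBH = 14.8 cm

14.8


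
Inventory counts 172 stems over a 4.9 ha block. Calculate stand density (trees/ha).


Formula: Stand Density = N_trees / Area_ha
Density = 172 trees / 4.9 ha
Density = 35 trees/ha

35


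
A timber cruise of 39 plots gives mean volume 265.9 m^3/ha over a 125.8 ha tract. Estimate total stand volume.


Formula: Total Volume = Mean Volume per ha * Total Area
Total Volume = 265.9 m^3/ha * 125.8 ha
Total Volume = 33450 m^3

33450


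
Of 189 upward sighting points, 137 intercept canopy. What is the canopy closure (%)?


Formula: Canopy closure = covered points / total points * 100
Closure = 137 / 189 * 100
Closure = 0.7249 * 100 = 72.5%

72.5


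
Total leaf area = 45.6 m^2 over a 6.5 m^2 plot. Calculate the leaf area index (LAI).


Formula: LAI = total leaf area / ground area  (dimensionless)
LAI = 45.6 m^2 / 6.5 m^2
LAI = 7.02

7.02


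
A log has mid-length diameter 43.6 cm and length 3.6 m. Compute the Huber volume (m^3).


Huber: V = Am * L,  Am = pi*(Dm/200)^2
Am = pi*(43.6/200)^2 = 0.149301 m^2
V = 0.149301*3.6 = 0.5375 m^3

0.5375


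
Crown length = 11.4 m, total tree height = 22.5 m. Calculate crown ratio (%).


Formula: Crown Ratio = (Crown Length / Total Height) * 100
CR = (11.4 m / 22.5 m) * 100
CR = 0.5067 * 100 = 50.7%

50.7


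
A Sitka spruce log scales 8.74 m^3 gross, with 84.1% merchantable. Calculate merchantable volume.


Formula: MV = V_total * (merchantable_pct / 100)
Merchantable fraction = 84.1% / 100 = 0.841
MV = 8.74 m^3 * 0.841 = 7.35 m^3

7.35


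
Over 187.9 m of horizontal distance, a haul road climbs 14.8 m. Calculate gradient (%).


Formula: Gradient = rise / run * 100
Gradient = 14.8 / 187.9 * 100 = 7.9%

7.9


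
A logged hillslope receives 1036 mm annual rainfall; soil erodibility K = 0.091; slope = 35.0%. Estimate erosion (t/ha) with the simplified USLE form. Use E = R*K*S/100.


Formula: E = R * K * S / 100  (simplified USLE)
R * K = 1036 * 0.091 = 94.276
E = 94.276 * 35.0 / 100 = 33.0 t/ha

33.0


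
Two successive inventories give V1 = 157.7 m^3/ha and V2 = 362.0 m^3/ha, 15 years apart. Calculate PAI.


Formula: PAI = (V_T2 - V_T1) / (T2 - T1)
Volume increment = 362.0 - 157.7 = 204.3 m^3/ha
PAI = 204.3 / 15 = 13.62 m^3/ha/year

13.62


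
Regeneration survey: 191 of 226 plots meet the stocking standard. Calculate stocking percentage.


Formula: Stocking % = stocked plots / total plots * 100
Stocking = 191 / 226 * 100
Stocking = 0.8451 * 100 = 84.5%

84.5


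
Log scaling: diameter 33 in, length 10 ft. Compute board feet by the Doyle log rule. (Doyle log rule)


Doyle: BF = (D - 4)^2 * L / 16
Adjusted diameter = 33 - 4 = 29 in
(D-4)^2 = 29^2 = 841
BF = 841 * 10 / 16 = 526 BF

526


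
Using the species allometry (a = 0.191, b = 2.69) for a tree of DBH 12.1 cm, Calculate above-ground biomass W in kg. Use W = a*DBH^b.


Formula: W = a * DBH^b  (allometric power law)
DBH^b = 12.1^2.69 = 817.8858
W = 0.191 * 817.8858 = 156.2 kg

156.2


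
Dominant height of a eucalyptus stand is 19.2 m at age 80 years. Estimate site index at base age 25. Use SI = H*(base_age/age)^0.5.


Formula: SI = H_dom * (base_age / age)^0.5
Age ratio = 25 / 80 = 0.3125
sqrt(age_ratio) = 0.55902
SI = 19.2 * 0.55902 = 10.7 m

10.7


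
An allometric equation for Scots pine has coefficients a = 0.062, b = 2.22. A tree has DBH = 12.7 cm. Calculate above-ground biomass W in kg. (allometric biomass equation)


Formula: W = a * DBH^b  (allometric power law)
DBH^b = 12.7^2.22 = 282.1267
W = 0.062 * 282.1267 = 17.5 kg

17.5


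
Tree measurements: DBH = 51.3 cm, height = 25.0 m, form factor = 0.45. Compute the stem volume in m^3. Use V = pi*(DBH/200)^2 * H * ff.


Formula: V = pi * (DBH/200)^2 * H * ff
Radius = DBH/200 = 51.3/200 = 0.2565 m
Radius^2 = 0.2565^2 = 0.06579225 m^2
V = pi * 0.06579225 * 25.0 * 0.45
V = 2.325 m^3

2.325


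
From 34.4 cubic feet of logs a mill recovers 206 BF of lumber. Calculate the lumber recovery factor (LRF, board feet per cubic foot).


Formula: LRF = Lumber Output (BF) / Log Input (ft^3)
LRF = 206 BF / 34.4 ft^3
LRF = 5.99 BF/ft^3

5.99


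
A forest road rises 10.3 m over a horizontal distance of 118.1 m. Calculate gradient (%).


Formula: Gradient = rise / run * 100
Gradient = 10.3 / 118.1 * 100 = 8.7%

8.7


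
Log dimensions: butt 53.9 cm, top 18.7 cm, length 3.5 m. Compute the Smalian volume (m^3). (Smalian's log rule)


Smalian: V = (A1 + A2)/2 * L,  A = pi*(D/200)^2
A1 = pi*(53.9/200)^2 = 0.228175 m^2
A2 = pi*(18.7/200)^2 = 0.027465 m^2
V = (0.228175+0.027465)/2*3.5 = 0.4474 m^3

0.4474


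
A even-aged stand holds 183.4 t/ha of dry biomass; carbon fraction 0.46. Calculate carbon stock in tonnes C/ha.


Formula: Carbon Stock = Biomass * Carbon Fraction
C = 183.4 t/ha * 0.46
C = 84.4 t C/ha

84.4


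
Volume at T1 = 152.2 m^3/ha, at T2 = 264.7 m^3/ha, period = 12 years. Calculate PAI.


Formula: PAI = (V_T2 - V_T1) / (T2 - T1)
Volume increment = 264.7 - 152.2 = 112.5 m^3/ha
PAI = 112.5 / 12 = 9.38 m^3/ha/year

9.38


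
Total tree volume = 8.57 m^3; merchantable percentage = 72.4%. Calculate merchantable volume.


Formula: MV = V_total * (merchantable_pct / 100)
Merchantable fraction = 72.4% / 100 = 0.724
MV = 8.57 m^3 * 0.724 = 6.205 m^3

6.205


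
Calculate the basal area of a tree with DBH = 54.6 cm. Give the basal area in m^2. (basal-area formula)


Formula: BA = pi * (DBH/2)^2 / 10000  (cm^2 to m^2)
Radius = DBH/2 = 54.6/2 = 27.3 cm
BA = pi * 27.3^2 / 10000
   = 2341.3976 cm^2 / 10000
   = 0.2341 m^2

0.2341


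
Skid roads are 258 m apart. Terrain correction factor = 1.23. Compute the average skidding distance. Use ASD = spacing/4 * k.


Formula: ASD = (spacing / 4) * correction
Uncorrected distance = spacing / 4 = 258 / 4 = 64.5 m
ASD = 64.5 * 1.23 = 79 m

79


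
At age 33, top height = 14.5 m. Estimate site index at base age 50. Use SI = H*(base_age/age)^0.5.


Formula: SI = H_dom * (base_age / age)^0.5
Age ratio = 50 / 33 = 1.51515
sqrt(age_ratio) = 1.23091
SI = 14.5 * 1.23091 = 17.8 m

17.8


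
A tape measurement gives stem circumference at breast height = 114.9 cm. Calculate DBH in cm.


Formula: DBH = C / pi
DBH = 114.9 / pi
pi = 3.14159...
DBH = 36.6 cm

36.6


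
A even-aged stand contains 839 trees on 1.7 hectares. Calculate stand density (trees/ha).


Formula: Stand Density = N_trees / Area_ha
Density = 839 trees / 1.7 ha
Density = 494 trees/ha

494


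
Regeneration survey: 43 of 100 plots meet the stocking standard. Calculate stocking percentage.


Formula: Stocking % = stocked plots / total plots * 100
Stocking = 43 / 100 * 100
Stocking = 0.43 * 100 = 43.0%

43.0


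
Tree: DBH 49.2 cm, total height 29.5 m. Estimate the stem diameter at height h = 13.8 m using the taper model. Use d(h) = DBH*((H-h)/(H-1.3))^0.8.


Taper: d(h) = DBH * ((H - h) / (H - 1.3))^0.8
Numerator = H - h = 29.5 - 13.8 = 15.7 m
Denominator = H - 1.3 = 29.5 - 1.3 = 28.2 m
Ratio = 15.7 / 28.2 = 0.55674
d = 49.2 * 0.55674^0.8 = 30.8 cm

30.8


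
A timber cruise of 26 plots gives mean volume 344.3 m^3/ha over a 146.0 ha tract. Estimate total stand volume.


Formula: Total Volume = Mean Volume per ha * Total Area
Total Volume = 344.3 m^3/ha * 146.0 ha
Total Volume = 50268 m^3

50268


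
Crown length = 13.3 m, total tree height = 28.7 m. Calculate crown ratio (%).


Formula: Crown Ratio = (Crown Length / Total Height) * 100
CR = (13.3 m / 28.7 m) * 100
CR = 0.4634 * 100 = 46.3%

46.3


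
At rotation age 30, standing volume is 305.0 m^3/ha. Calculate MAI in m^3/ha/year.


Formula: MAI = Total Volume / Stand Age
MAI = 305.0 m^3/ha / 30 years
MAI = 10.17 m^3/ha/year

10.17


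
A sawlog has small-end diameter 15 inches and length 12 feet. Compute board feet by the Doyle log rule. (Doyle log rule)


Doyle: BF = (D - 4)^2 * L / 16
Adjusted diameter = 15 - 4 = 11 in
(D-4)^2 = 11^2 = 121
BF = 121 * 12 / 16 = 91 BF

91


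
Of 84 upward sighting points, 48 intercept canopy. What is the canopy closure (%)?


Formula: Canopy closure = covered points / total points * 100
Closure = 48 / 84 * 100
Closure = 0.5714 * 100 = 57.1%

57.1


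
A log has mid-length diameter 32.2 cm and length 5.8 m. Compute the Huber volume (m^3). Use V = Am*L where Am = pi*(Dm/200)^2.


Huber: V = Am * L,  Am = pi*(Dm/200)^2
Am = pi*(32.2/200)^2 = 0.081433 m^2
V = 0.081433*5.8 = 0.4723 m^3

0.4723


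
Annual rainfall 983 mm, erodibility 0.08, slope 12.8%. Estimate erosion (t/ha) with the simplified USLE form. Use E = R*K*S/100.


Formula: E = R * K * S / 100  (simplified USLE)
R * K = 983 * 0.08 = 78.64
E = 78.64 * 12.8 / 100 = 10.07 t/ha

10.07


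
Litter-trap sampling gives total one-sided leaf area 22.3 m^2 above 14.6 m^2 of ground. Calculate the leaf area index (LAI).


Formula: LAI = total leaf area / ground area  (dimensionless)
LAI = 22.3 m^2 / 14.6 m^2
LAI = 1.53

1.53


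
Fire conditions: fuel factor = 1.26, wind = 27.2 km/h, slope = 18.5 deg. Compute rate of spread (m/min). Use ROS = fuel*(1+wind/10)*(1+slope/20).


Formula: ROS = fuel * (1 + wind/10) * (1 + slope/20)
Wind factor = 1 + 27.2/10 = 3.72
Slope factor = 1 + 18.5/20 = 1.925
ROS = 1.26 * 3.72 * 1.925 = 9.02 m/min

9.02


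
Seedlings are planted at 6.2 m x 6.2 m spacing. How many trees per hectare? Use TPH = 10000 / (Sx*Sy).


Formula: TPH = 10000 m^2/ha / (spacing_x * spacing_y)
Area per tree = 6.2 m * 6.2 m = 38.44 m^2
TPH = 10000 / 38.44 = 260 trees/ha

260


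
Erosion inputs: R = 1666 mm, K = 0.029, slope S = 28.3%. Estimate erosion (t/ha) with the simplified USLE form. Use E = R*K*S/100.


Formula: E = R * K * S / 100  (simplified USLE)
R * K = 1666 * 0.029 = 48.314
E = 48.314 * 28.3 / 100 = 13.67 t/ha

13.67


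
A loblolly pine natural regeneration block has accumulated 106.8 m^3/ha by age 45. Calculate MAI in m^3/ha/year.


Formula: MAI = Total Volume / Stand Age
MAI = 106.8 m^3/ha / 45 years
MAI = 2.37 m^3/ha/year

2.37


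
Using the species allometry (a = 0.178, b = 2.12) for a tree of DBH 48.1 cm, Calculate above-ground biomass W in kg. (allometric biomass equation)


Formula: W = a * DBH^b  (allometric power law)
DBH^b = 48.1^2.12 = 3682.5408
W = 0.178 * 3682.5408 = 655.5 kg

655.5


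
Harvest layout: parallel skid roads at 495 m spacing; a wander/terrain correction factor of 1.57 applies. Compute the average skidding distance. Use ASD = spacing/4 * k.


Formula: ASD = (spacing / 4) * correction
Uncorrected distance = spacing / 4 = 495 / 4 = 123.75 m
ASD = 123.75 * 1.57 = 194 m

194


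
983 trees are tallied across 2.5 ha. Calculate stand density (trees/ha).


Formula: Stand Density = N_trees / Area_ha
Density = 983 trees / 2.5 ha
Density = 393 trees/ha

393


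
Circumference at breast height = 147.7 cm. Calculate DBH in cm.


Formula: DBH = C / pi
DBH = 147.7 / pi
pi = 3.14159...
DBH = 47.0 cm

47.0


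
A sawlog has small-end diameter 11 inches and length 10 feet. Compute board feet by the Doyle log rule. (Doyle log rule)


Doyle: BF = (D - 4)^2 * L / 16
Adjusted diameter = 11 - 4 = 7 in
(D-4)^2 = 7^2 = 49
BF = 49 * 10 / 16 = 31 BF

31


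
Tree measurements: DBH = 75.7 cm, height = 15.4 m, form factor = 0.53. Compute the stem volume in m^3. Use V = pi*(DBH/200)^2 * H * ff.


Formula: V = pi * (DBH/200)^2 * H * ff
Radius = DBH/200 = 75.7/200 = 0.3785 m
Radius^2 = 0.3785^2 = 0.14326225 m^2
V = pi * 0.14326225 * 15.4 * 0.53
V = 3.673 m^3

3.673


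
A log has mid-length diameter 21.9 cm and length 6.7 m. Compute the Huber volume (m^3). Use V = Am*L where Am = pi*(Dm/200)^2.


Huber: V = Am * L,  Am = pi*(Dm/200)^2
Am = pi*(21.9/200)^2 = 0.037668 m^2
V = 0.037668*6.7 = 0.2524 m^3

0.2524


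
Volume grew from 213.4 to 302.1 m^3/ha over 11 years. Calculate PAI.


Formula: PAI = (V_T2 - V_T1) / (T2 - T1)
Volume increment = 302.1 - 213.4 = 88.7 m^3/ha
PAI = 88.7 / 11 = 8.06 m^3/ha/year

8.06


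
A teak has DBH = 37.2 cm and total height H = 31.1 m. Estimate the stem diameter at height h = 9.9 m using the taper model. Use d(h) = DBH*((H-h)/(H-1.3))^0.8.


Taper: d(h) = DBH * ((H - h) / (H - 1.3))^0.8
Numerator = H - h = 31.1 - 9.9 = 21.2 m
Denominator = H - 1.3 = 31.1 - 1.3 = 29.8 m
Ratio = 21.2 / 29.8 = 0.71141
d = 37.2 * 0.71141^0.8 = 28.3 cm

28.3


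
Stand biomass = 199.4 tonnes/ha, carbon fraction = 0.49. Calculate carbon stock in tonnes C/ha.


Formula: Carbon Stock = Biomass * Carbon Fraction
C = 199.4 t/ha * 0.49
C = 97.7 t C/ha

97.7


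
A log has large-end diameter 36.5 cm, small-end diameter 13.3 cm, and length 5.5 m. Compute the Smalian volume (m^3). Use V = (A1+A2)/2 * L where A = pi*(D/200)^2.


Smalian: V = (A1 + A2)/2 * L,  A = pi*(D/200)^2
A1 = pi*(36.5/200)^2 = 0.104635 m^2
A2 = pi*(13.3/200)^2 = 0.013893 m^2
V = (0.104635+0.013893)/2*5.5 = 0.326 m^3

0.326


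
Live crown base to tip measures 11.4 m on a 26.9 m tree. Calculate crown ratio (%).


Formula: Crown Ratio = (Crown Length / Total Height) * 100
CR = (11.4 m / 26.9 m) * 100
CR = 0.4238 * 100 = 42.4%

42.4


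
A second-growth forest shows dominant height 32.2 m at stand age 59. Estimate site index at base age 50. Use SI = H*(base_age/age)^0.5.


Formula: SI = H_dom * (base_age / age)^0.5
Age ratio = 50 / 59 = 0.84746
sqrt(age_ratio) = 0.92057
SI = 32.2 * 0.92057 = 29.6 m

29.6


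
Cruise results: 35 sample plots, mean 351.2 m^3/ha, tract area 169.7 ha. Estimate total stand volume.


Formula: Total Volume = Mean Volume per ha * Total Area
Total Volume = 351.2 m^3/ha * 169.7 ha
Total Volume = 59599 m^3

59599


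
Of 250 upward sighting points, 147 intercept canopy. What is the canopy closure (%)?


Formula: Canopy closure = covered points / total points * 100
Closure = 147 / 250 * 100
Closure = 0.588 * 100 = 58.8%

58.8


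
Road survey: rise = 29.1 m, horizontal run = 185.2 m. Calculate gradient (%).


Formula: Gradient = rise / run * 100
Gradient = 29.1 / 185.2 * 100 = 15.7%

15.7


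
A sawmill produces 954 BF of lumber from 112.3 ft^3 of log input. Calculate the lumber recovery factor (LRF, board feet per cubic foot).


Formula: LRF = Lumber Output (BF) / Log Input (ft^3)
LRF = 954 BF / 112.3 ft^3
LRF = 8.5 BF/ft^3

8.5


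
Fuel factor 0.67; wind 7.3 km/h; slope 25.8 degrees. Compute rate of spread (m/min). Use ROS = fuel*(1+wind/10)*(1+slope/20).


Formula: ROS = fuel * (1 + wind/10) * (1 + slope/20)
Wind factor = 1 + 7.3/10 = 1.73
Slope factor = 1 + 25.8/20 = 2.29
ROS = 0.67 * 1.73 * 2.29 = 2.65 m/min

2.65


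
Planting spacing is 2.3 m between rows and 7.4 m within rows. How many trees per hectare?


Formula: TPH = 10000 m^2/ha / (spacing_x * spacing_y)
Area per tree = 2.3 m * 7.4 m = 17.02 m^2
TPH = 10000 / 17.02 = 588 trees/ha

588


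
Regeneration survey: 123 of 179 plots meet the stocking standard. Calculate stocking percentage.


Formula: Stocking % = stocked plots / total plots * 100
Stocking = 123 / 179 * 100
Stocking = 0.6872 * 100 = 68.7%

68.7


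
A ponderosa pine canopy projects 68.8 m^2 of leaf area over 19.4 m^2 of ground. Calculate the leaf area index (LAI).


Formula: LAI = total leaf area / ground area  (dimensionless)
LAI = 68.8 m^2 / 19.4 m^2
LAI = 3.55

3.55


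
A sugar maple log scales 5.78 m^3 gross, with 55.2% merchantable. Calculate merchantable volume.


Formula: MV = V_total * (merchantable_pct / 100)
Merchantable fraction = 55.2% / 100 = 0.552
MV = 5.78 m^3 * 0.552 = 3.191 m^3

3.191


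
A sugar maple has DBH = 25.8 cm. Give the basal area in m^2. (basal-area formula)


Formula: BA = pi * (DBH/2)^2 / 10000  (cm^2 to m^2)
Radius = DBH/2 = 25.8/2 = 12.9 cm
BA = pi * 12.9^2 / 10000
   = 522.7924 cm^2 / 10000
   = 0.0523 m^2

0.0523


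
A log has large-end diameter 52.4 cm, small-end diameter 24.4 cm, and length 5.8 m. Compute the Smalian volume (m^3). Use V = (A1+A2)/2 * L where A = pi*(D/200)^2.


Smalian: V = (A1 + A2)/2 * L,  A = pi*(D/200)^2
A1 = pi*(52.4/200)^2 = 0.215651 m^2
A2 = pi*(24.4/200)^2 = 0.046759 m^2
V = (0.215651+0.046759)/2*5.8 = 0.761 m^3

0.761


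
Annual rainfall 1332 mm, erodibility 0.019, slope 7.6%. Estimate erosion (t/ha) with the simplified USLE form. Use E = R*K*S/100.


Formula: E = R * K * S / 100  (simplified USLE)
R * K = 1332 * 0.019 = 25.308
E = 25.308 * 7.6 / 100 = 1.92 t/ha

1.92


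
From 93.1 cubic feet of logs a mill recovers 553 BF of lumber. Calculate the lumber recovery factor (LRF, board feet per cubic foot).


Formula: LRF = Lumber Output (BF) / Log Input (ft^3)
LRF = 553 BF / 93.1 ft^3
LRF = 5.94 BF/ft^3

5.94


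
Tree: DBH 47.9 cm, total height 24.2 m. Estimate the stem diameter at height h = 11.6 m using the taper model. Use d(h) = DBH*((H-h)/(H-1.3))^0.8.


Taper: d(h) = DBH * ((H - h) / (H - 1.3))^0.8
Numerator = H - h = 24.2 - 11.6 = 12.6 m
Denominator = H - 1.3 = 24.2 - 1.3 = 22.9 m
Ratio = 12.6 / 22.9 = 0.55022
d = 47.9 * 0.55022^0.8 = 29.7 cm

29.7


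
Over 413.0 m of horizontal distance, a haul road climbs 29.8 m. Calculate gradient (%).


Formula: Gradient = rise / run * 100
Gradient = 29.8 / 413.0 * 100 = 7.2%

7.2


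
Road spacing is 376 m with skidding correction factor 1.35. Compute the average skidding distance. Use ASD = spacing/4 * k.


Formula: ASD = (spacing / 4) * correction
Uncorrected distance = spacing / 4 = 376 / 4 = 94 m
ASD = 94 * 1.35 = 127 m

127


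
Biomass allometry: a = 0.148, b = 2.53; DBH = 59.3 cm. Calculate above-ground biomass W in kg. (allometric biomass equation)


Formula: W = a * DBH^b  (allometric power law)
DBH^b = 59.3^2.53 = 30607.5364
W = 0.148 * 30607.5364 = 4529.9 kg

4529.9


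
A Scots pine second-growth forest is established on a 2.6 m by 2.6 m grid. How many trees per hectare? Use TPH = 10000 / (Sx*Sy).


Formula: TPH = 10000 m^2/ha / (spacing_x * spacing_y)
Area per tree = 2.6 m * 2.6 m = 6.76 m^2
TPH = 10000 / 6.76 = 1479 trees/ha

1479


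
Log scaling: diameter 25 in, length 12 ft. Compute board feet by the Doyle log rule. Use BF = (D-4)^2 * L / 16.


Doyle: BF = (D - 4)^2 * L / 16
Adjusted diameter = 25 - 4 = 21 in
(D-4)^2 = 21^2 = 441
BF = 441 * 12 / 16 = 331 BF

331


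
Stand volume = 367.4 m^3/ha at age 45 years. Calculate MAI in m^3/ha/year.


Formula: MAI = Total Volume / Stand Age
MAI = 367.4 m^3/ha / 45 years
MAI = 8.16 m^3/ha/year

8.16


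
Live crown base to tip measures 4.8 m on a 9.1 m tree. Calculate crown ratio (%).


Formula: Crown Ratio = (Crown Length / Total Height) * 100
CR = (4.8 m / 9.1 m) * 100
CR = 0.5275 * 100 = 52.7%

52.7


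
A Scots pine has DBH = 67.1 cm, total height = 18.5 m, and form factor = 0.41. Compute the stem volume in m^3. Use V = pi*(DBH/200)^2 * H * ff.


Formula: V = pi * (DBH/200)^2 * H * ff
Radius = DBH/200 = 67.1/200 = 0.3355 m
Radius^2 = 0.3355^2 = 0.11256025 m^2
V = pi * 0.11256025 * 18.5 * 0.41
V = 2.682 m^3

2.682


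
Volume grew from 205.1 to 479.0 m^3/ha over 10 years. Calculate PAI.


Formula: PAI = (V_T2 - V_T1) / (T2 - T1)
Volume increment = 479.0 - 205.1 = 273.9 m^3/ha
PAI = 273.9 / 10 = 27.39 m^3/ha/year

27.39


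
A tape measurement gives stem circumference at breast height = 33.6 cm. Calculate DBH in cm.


Formula: DBH = C / pi
DBH = 33.6 / pi
pi = 3.14159...
DBH = 10.7 cm

10.7


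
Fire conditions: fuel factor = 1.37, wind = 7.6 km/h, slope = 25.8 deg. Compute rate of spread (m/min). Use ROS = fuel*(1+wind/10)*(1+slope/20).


Formula: ROS = fuel * (1 + wind/10) * (1 + slope/20)
Wind factor = 1 + 7.6/10 = 1.76
Slope factor = 1 + 25.8/20 = 2.29
ROS = 1.37 * 1.76 * 2.29 = 5.52 m/min

5.52


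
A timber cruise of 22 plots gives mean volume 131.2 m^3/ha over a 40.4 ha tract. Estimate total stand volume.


Formula: Total Volume = Mean Volume per ha * Total Area
Total Volume = 131.2 m^3/ha * 40.4 ha
Total Volume = 5300 m^3

5300


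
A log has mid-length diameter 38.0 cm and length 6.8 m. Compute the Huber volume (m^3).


Huber: V = Am * L,  Am = pi*(Dm/200)^2
Am = pi*(38.0/200)^2 = 0.113411 m^2
V = 0.113411*6.8 = 0.7712 m^3

0.7712


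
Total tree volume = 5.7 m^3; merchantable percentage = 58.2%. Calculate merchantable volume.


Formula: MV = V_total * (merchantable_pct / 100)
Merchantable fraction = 58.2% / 100 = 0.582
MV = 5.7 m^3 * 0.582 = 3.317 m^3

3.317


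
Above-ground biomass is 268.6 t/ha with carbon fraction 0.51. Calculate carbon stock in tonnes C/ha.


Formula: Carbon Stock = Biomass * Carbon Fraction
C = 268.6 t/ha * 0.51
C = 137.0 t C/ha

137.0


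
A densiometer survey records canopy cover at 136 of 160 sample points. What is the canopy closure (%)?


Formula: Canopy closure = covered points / total points * 100
Closure = 136 / 160 * 100
Closure = 0.85 * 100 = 85.0%

85.0


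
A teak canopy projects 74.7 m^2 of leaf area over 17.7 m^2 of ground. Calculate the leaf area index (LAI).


Formula: LAI = total leaf area / ground area  (dimensionless)
LAI = 74.7 m^2 / 17.7 m^2
LAI = 4.22

4.22


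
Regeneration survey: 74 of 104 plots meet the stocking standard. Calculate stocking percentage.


Formula: Stocking % = stocked plots / total plots * 100
Stocking = 74 / 104 * 100
Stocking = 0.7115 * 100 = 71.2%

71.2


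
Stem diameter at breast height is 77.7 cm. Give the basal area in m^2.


Formula: BA = pi * (DBH/2)^2 / 10000  (cm^2 to m^2)
Radius = DBH/2 = 77.7/2 = 38.85 cm
BA = pi * 38.85^2 / 10000
   = 4741.6765 cm^2 / 10000
   = 0.4742 m^2

0.4742


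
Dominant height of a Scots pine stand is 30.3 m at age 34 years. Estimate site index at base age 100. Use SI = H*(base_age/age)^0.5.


Formula: SI = H_dom * (base_age / age)^0.5
Age ratio = 100 / 34 = 2.94118
sqrt(age_ratio) = 1.71499
SI = 30.3 * 1.71499 = 52.0 m

52.0


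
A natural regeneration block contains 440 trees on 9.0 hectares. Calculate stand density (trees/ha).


Formula: Stand Density = N_trees / Area_ha
Density = 440 trees / 9.0 ha
Density = 49 trees/ha

49


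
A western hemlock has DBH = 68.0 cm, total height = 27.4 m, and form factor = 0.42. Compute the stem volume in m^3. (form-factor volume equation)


Formula: V = pi * (DBH/200)^2 * H * ff
Radius = DBH/200 = 68.0/200 = 0.34 m
Radius^2 = 0.34^2 = 0.1156 m^2
V = pi * 0.1156 * 27.4 * 0.42
V = 4.179 m^3

4.179


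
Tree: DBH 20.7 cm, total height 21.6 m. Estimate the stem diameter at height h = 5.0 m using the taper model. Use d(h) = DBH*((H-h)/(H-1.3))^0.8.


Taper: d(h) = DBH * ((H - h) / (H - 1.3))^0.8
Numerator = H - h = 21.6 - 5.0 = 16.6 m
Denominator = H - 1.3 = 21.6 - 1.3 = 20.3 m
Ratio = 16.6 / 20.3 = 0.81773
d = 20.7 * 0.81773^0.8 = 17.6 cm

17.6


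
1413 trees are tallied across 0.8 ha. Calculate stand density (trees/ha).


Formula: Stand Density = N_trees / Area_ha
Density = 1413 trees / 0.8 ha
Density = 1766 trees/ha

1766


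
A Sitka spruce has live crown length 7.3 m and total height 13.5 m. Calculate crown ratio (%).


Formula: Crown Ratio = (Crown Length / Total Height) * 100
CR = (7.3 m / 13.5 m) * 100
CR = 0.5407 * 100 = 54.1%

54.1


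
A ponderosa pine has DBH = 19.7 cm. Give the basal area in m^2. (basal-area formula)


Formula: BA = pi * (DBH/2)^2 / 10000  (cm^2 to m^2)
Radius = DBH/2 = 19.7/2 = 9.85 cm
BA = pi * 9.85^2 / 10000
   = 304.8052 cm^2 / 10000
   = 0.0305 m^2

0.0305


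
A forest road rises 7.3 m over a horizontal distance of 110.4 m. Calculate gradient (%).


Formula: Gradient = rise / run * 100
Gradient = 7.3 / 110.4 * 100 = 6.6%

6.6


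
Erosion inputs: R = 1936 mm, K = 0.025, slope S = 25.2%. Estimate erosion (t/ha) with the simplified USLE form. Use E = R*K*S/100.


Formula: E = R * K * S / 100  (simplified USLE)
R * K = 1936 * 0.025 = 48.4
E = 48.4 * 25.2 / 100 = 12.2 t/ha

12.2


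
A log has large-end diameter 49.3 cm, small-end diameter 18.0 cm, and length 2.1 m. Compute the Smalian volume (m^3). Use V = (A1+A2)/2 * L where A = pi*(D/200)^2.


Smalian: V = (A1 + A2)/2 * L,  A = pi*(D/200)^2
A1 = pi*(49.3/200)^2 = 0.19089 m^2
A2 = pi*(18.0/200)^2 = 0.025447 m^2
V = (0.19089+0.025447)/2*2.1 = 0.2272 m^3

0.2272


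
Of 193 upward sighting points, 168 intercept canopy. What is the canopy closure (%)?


Formula: Canopy closure = covered points / total points * 100
Closure = 168 / 193 * 100
Closure = 0.8705 * 100 = 87.0%

87.0


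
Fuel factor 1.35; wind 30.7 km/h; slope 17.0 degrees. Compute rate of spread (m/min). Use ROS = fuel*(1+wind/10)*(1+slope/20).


Formula: ROS = fuel * (1 + wind/10) * (1 + slope/20)
Wind factor = 1 + 30.7/10 = 4.07
Slope factor = 1 + 17.0/20 = 1.85
ROS = 1.35 * 4.07 * 1.85 = 10.16 m/min

10.16


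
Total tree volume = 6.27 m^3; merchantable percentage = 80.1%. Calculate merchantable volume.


Formula: MV = V_total * (merchantable_pct / 100)
Merchantable fraction = 80.1% / 100 = 0.801
MV = 6.27 m^3 * 0.801 = 5.022 m^3

5.022


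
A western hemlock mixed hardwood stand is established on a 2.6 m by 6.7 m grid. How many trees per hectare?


Formula: TPH = 10000 m^2/ha / (spacing_x * spacing_y)
Area per tree = 2.6 m * 6.7 m = 17.42 m^2
TPH = 10000 / 17.42 = 574 trees/ha

574


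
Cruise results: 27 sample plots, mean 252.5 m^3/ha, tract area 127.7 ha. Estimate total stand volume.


Formula: Total Volume = Mean Volume per ha * Total Area
Total Volume = 252.5 m^3/ha * 127.7 ha
Total Volume = 32244 m^3

32244


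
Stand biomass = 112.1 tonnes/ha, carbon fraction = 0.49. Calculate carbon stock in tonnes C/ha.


Formula: Carbon Stock = Biomass * Carbon Fraction
C = 112.1 t/ha * 0.49
C = 54.9 t C/ha

54.9


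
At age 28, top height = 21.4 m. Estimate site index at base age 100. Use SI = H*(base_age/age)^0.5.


Formula: SI = H_dom * (base_age / age)^0.5
Age ratio = 100 / 28 = 3.57143
sqrt(age_ratio) = 1.88982
SI = 21.4 * 1.88982 = 40.4 m

40.4


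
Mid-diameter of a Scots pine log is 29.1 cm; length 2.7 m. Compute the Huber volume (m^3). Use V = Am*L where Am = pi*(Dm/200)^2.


Huber: V = Am * L,  Am = pi*(Dm/200)^2
Am = pi*(29.1/200)^2 = 0.066508 m^2
V = 0.066508*2.7 = 0.1796 m^3

0.1796


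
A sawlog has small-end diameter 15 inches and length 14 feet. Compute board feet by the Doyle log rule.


Doyle: BF = (D - 4)^2 * L / 16
Adjusted diameter = 15 - 4 = 11 in
(D-4)^2 = 11^2 = 121
BF = 121 * 14 / 16 = 106 BF

106


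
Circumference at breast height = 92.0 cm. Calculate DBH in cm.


Formula: DBH = C / pi
DBH = 92.0 / pi
pi = 3.14159...
DBH = 29.3 cm

29.3


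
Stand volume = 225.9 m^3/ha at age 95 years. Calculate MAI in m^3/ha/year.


Formula: MAI = Total Volume / Stand Age
MAI = 225.9 m^3/ha / 95 years
MAI = 2.38 m^3/ha/year

2.38


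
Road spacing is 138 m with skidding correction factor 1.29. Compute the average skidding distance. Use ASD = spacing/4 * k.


Formula: ASD = (spacing / 4) * correction
Uncorrected distance = spacing / 4 = 138 / 4 = 34.5 m
ASD = 34.5 * 1.29 = 45 m

45


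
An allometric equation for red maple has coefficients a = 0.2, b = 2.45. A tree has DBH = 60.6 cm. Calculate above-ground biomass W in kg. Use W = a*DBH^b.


Formula: W = a * DBH^b  (allometric power law)
DBH^b = 60.6^2.45 = 23284.0182
W = 0.2 * 23284.0182 = 4656.8 kg

4656.8


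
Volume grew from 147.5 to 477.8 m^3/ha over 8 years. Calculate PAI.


Formula: PAI = (V_T2 - V_T1) / (T2 - T1)
Volume increment = 477.8 - 147.5 = 330.3 m^3/ha
PAI = 330.3 / 8 = 41.29 m^3/ha/year

41.29


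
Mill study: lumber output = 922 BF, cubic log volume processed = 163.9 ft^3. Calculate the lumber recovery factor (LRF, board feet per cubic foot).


Formula: LRF = Lumber Output (BF) / Log Input (ft^3)
LRF = 922 BF / 163.9 ft^3
LRF = 5.63 BF/ft^3

5.63


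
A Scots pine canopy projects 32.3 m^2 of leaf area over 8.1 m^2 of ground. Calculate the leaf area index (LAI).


Formula: LAI = total leaf area / ground area  (dimensionless)
LAI = 32.3 m^2 / 8.1 m^2
LAI = 3.99

3.99


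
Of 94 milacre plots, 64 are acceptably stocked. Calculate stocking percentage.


Formula: Stocking % = stocked plots / total plots * 100
Stocking = 64 / 94 * 100
Stocking = 0.6809 * 100 = 68.1%

68.1


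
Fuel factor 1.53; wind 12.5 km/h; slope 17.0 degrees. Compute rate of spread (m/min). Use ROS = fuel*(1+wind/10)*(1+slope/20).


Formula: ROS = fuel * (1 + wind/10) * (1 + slope/20)
Wind factor = 1 + 12.5/10 = 2.25
Slope factor = 1 + 17.0/20 = 1.85
ROS = 1.53 * 2.25 * 1.85 = 6.37 m/min

6.37


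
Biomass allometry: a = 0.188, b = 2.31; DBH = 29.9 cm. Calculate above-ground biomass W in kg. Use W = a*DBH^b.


Formula: W = a * DBH^b  (allometric power law)
DBH^b = 29.9^2.31 = 2563.3059
W = 0.188 * 2563.3059 = 481.9 kg

481.9


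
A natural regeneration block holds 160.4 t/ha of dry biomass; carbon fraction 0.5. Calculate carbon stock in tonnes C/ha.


Formula: Carbon Stock = Biomass * Carbon Fraction
C = 160.4 t/ha * 0.5
C = 80.2 t C/ha

80.2


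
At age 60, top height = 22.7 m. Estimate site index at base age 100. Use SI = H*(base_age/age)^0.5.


Formula: SI = H_dom * (base_age / age)^0.5
Age ratio = 100 / 60 = 1.66667
sqrt(age_ratio) = 1.29099
SI = 22.7 * 1.29099 = 29.3 m

29.3


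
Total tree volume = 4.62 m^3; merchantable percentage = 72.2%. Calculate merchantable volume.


Formula: MV = V_total * (merchantable_pct / 100)
Merchantable fraction = 72.2% / 100 = 0.722
MV = 4.62 m^3 * 0.722 = 3.336 m^3

3.336


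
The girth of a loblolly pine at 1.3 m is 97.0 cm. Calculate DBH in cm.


Formula: DBH = C / pi
DBH = 97.0 / pi
pi = 3.14159...
DBH = 30.9 cm

30.9


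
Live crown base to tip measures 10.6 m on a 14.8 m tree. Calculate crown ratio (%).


Formula: Crown Ratio = (Crown Length / Total Height) * 100
CR = (10.6 m / 14.8 m) * 100
CR = 0.7162 * 100 = 71.6%

71.6


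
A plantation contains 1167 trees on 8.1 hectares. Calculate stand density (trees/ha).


Formula: Stand Density = N_trees / Area_ha
Density = 1167 trees / 8.1 ha
Density = 144 trees/ha

144


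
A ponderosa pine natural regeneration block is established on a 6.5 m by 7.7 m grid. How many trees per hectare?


Formula: TPH = 10000 m^2/ha / (spacing_x * spacing_y)
Area per tree = 6.5 m * 7.7 m = 50.05 m^2
TPH = 10000 / 50.05 = 200 trees/ha

200


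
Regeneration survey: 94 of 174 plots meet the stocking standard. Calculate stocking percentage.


Formula: Stocking % = stocked plots / total plots * 100
Stocking = 94 / 174 * 100
Stocking = 0.5402 * 100 = 54.0%

54.0


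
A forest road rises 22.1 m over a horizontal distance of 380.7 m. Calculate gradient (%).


Formula: Gradient = rise / run * 100
Gradient = 22.1 / 380.7 * 100 = 5.8%

5.8


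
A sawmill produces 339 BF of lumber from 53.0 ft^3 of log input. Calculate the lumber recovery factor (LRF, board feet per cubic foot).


Formula: LRF = Lumber Output (BF) / Log Input (ft^3)
LRF = 339 BF / 53.0 ft^3
LRF = 6.4 BF/ft^3

6.4


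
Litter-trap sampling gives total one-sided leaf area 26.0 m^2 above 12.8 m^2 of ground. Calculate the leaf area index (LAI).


Formula: LAI = total leaf area / ground area  (dimensionless)
LAI = 26.0 m^2 / 12.8 m^2
LAI = 2.03

2.03


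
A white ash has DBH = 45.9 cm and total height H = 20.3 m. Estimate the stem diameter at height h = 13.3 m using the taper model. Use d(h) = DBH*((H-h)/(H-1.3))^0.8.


Taper: d(h) = DBH * ((H - h) / (H - 1.3))^0.8
Numerator = H - h = 20.3 - 13.3 = 7.0 m
Denominator = H - 1.3 = 20.3 - 1.3 = 19.0 m
Ratio = 7.0 / 19.0 = 0.36842
d = 45.9 * 0.36842^0.8 = 20.6 cm

20.6


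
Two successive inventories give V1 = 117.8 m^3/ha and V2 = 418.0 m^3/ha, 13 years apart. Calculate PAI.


Formula: PAI = (V_T2 - V_T1) / (T2 - T1)
Volume increment = 418.0 - 117.8 = 300.2 m^3/ha
PAI = 300.2 / 13 = 23.09 m^3/ha/year

23.09


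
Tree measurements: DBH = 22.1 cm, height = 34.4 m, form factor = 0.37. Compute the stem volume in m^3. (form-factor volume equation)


Formula: V = pi * (DBH/200)^2 * H * ff
Radius = DBH/200 = 22.1/200 = 0.1105 m
Radius^2 = 0.1105^2 = 0.01221025 m^2
V = pi * 0.01221025 * 34.4 * 0.37
V = 0.488 m^3

0.488


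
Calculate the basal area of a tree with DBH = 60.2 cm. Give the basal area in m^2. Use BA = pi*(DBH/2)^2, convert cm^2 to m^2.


Formula: BA = pi * (DBH/2)^2 / 10000  (cm^2 to m^2)
Radius = DBH/2 = 60.2/2 = 30.1 cm
BA = pi * 30.1^2 / 10000
   = 2846.3144 cm^2 / 10000
   = 0.2846 m^2

0.2846


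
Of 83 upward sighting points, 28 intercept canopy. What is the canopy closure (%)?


Formula: Canopy closure = covered points / total points * 100
Closure = 28 / 83 * 100
Closure = 0.3373 * 100 = 33.7%

33.7


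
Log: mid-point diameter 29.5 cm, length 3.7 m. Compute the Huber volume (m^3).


Huber: V = Am * L,  Am = pi*(Dm/200)^2
Am = pi*(29.5/200)^2 = 0.068349 m^2
V = 0.068349*3.7 = 0.2529 m^3

0.2529


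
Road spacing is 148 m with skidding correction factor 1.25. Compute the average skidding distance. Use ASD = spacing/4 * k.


Formula: ASD = (spacing / 4) * correction
Uncorrected distance = spacing / 4 = 148 / 4 = 37 m
ASD = 37 * 1.25 = 46 m

46


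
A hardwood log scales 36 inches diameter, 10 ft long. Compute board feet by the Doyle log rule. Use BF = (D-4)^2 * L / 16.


Doyle: BF = (D - 4)^2 * L / 16
Adjusted diameter = 36 - 4 = 32 in
(D-4)^2 = 32^2 = 1024
BF = 1024 * 10 / 16 = 640 BF

640


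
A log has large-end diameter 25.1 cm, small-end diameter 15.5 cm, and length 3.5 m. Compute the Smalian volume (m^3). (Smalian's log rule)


Smalian: V = (A1 + A2)/2 * L,  A = pi*(D/200)^2
A1 = pi*(25.1/200)^2 = 0.049481 m^2
A2 = pi*(15.5/200)^2 = 0.018869 m^2
V = (0.049481+0.018869)/2*3.5 = 0.1196 m^3

0.1196


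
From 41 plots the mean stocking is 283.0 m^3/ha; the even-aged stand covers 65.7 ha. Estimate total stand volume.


Formula: Total Volume = Mean Volume per ha * Total Area
Total Volume = 283.0 m^3/ha * 65.7 ha
Total Volume = 18593 m^3

18593


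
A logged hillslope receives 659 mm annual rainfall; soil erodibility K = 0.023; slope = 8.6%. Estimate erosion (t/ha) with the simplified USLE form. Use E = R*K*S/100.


Formula: E = R * K * S / 100  (simplified USLE)
R * K = 659 * 0.023 = 15.157
E = 15.157 * 8.6 / 100 = 1.3 t/ha

1.3
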